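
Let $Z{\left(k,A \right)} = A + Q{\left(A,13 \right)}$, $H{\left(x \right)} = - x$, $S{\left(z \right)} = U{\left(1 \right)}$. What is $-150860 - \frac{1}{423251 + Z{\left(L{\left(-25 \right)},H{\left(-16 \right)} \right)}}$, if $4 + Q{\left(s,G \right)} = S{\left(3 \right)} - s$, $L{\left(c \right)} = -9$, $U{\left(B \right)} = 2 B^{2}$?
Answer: $- \frac{63851344141}{423249} \approx -1.5086 \cdot 10^{5}$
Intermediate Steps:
$S{\left(z \right)} = 2$ ($S{\left(z \right)} = 2 \cdot 1^{2} = 2 \cdot 1 = 2$)
$Q{\left(s,G \right)} = -2 - s$ ($Q{\left(s,G \right)} = -4 - \left(-2 + s\right) = -2 - s$)
$Z{\left(k,A \right)} = -2$ ($Z{\left(k,A \right)} = A - \left(2 + A\right) = -2$)
$-150860 - \frac{1}{423251 + Z{\left(L{\left(-25 \right)},H{\left(-16 \right)} \right)}} = -150860 - \frac{1}{423251 - 2} = -150860 - \frac{1}{423249} = - \frac{63851344141}{423249}$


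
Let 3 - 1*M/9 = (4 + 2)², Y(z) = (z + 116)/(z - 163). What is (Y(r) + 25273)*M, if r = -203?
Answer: -915750495/122 ≈ -7.5062e+6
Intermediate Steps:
Y(z) = (116 + z)/(-163 + z)
M = -297 (M = 27 - 9*(4 + 2)² = 27 - 9*6² = 27 - 9*36 = 27 - 324 = -297)
(Y(r) + 25273)*M = ((116 - 203)/(-163 - 203) + 25273)*(-297) = (-87/(-366) + 25273)*(-297) = (-1/366*(-87) + 25273)*(-297) = (29/122 + 25273)*(-297) = (3083335/122)*(-297) = -915750495/122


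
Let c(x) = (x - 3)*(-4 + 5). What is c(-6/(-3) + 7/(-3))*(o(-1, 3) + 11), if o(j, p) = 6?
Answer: -170/3 ≈ -56.667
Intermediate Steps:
c(x) = -3 + x (c(x) = (-3 + x)*1 = -3 + x)
c(-6/(-3) + 7/(-3))*(o(-1, 3) + 11) = (-3 + (-6/(-3) + 7/(-3)))*(6 + 11) = (-3 + (-6*(-⅓) + 7*(-⅓)))*17 = (-3 + (2 - 7/3))*17 = (-3 - ⅓)*17 = -10/3*17 = -170/3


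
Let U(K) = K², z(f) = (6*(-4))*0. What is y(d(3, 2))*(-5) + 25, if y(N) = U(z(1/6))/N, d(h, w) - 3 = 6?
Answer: 25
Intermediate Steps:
d(h, w) = 9 (d(h, w) = 3 + 6 = 9)
z(f) = 0 (z(f) = -24*0 = 0)
y(N) = 0 (y(N) = 0²/N = 0/N = 0)
y(d(3, 2))*(-5) + 25 = 0*(-5) + 25 = 0 + 25 = 25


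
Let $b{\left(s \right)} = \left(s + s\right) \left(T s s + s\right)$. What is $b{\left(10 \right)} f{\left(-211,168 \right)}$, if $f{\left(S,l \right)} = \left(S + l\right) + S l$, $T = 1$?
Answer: $-78080200$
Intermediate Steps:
$f{\left(S,l \right)} = S + l + S l$
$b{\left(s \right)} = 2 s \left(s + s^{2}\right)$ ($b{\left(s \right)} = \left(s + s\right) \left(1 s s + s\right) = 2 s \left(s s + s\right) = 2 s \left(s^{2} + s\right) = 2 s \left(s + s^{2}\right)$)
$b{\left(10 \right)} f{\left(-211,168 \right)} = 2 \cdot 10^{2} \left(1 + 10\right) \left(-211 + 168 - 35448\right) = 2 \cdot 100 \cdot 11 \left(-211 + 168 - 35448\right) = 2200 \left(-35491\right) = -78080200$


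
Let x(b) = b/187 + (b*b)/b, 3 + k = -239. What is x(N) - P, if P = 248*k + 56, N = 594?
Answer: 1029472/17 ≈ 60557.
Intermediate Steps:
k = -242 (k = -3 - 239 = -242)
P = -59960 (P = 248*(-242) + 56 = -60016 + 56 = -59960)
x(b) = 188*b/187 (x(b) = b*(1/187) + b²/b = b/187 + b = 188*b/187)
x(N) - P = (188/187)*594 - 1*(-59960) = 10152/17 + 59960 = 1029472/17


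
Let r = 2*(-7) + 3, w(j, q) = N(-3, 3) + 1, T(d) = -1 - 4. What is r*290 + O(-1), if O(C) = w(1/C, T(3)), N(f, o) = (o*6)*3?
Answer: -3135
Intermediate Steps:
N(f, o) = 18*o (N(f, o) = (6*o)*3 = 18*o)
T(d) = -5
w(j, q) = 55 (w(j, q) = 18*3 + 1 = 54 + 1 = 55)
O(C) = 55
r = -11 (r = -14 + 3 = -11)
r*290 + O(-1) = -11*290 + 55 = -3190 + 55 = -3135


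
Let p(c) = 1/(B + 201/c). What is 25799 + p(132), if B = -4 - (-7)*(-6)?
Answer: 50488599/1957 ≈ 25799.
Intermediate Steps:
B = -46 (B = -4 - 7*6 = -4 - 42 = -46)
p(c) = 1/(-46 + 201/c)
25799 + p(132) = 25799 - 1*132/(-201 + 46*132) = 25799 - 1*132/(-201 + 6072) = 25799 - 1*132/5871 = 25799 - 1*132*1/5871 = 25799 - 44/1957 = 50488599/1957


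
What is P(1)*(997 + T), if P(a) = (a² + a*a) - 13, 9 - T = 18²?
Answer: -7502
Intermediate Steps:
T = -315 (T = 9 - 1*18² = 9 - 1*324 = 9 - 324 = -315)
P(a) = -13 + 2*a² (P(a) = (a² + a²) - 13 = 2*a² - 13 = -13 + 2*a²)
P(1)*(997 + T) = (-13 + 2*1²)*(997 - 315) = (-13 + 2*1)*682 = (-13 + 2)*682 = -11*682 = -7502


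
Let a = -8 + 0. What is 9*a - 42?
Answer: -114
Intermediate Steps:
a = -8
9*a - 42 = 9*(-8) - 42 = -72 - 42 = -114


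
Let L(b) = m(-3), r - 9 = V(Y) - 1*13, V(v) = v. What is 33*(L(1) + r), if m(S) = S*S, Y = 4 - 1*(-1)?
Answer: 330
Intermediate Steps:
Y = 5 (Y = 4 + 1 = 5)
m(S) = S**2
r = 1 (r = 9 + (5 - 1*13) = 9 + (5 - 13) = 9 - 8 = 1)
L(b) = 9 (L(b) = (-3)**2 = 9)
33*(L(1) + r) = 33*(9 + 1) = 33*10 = 330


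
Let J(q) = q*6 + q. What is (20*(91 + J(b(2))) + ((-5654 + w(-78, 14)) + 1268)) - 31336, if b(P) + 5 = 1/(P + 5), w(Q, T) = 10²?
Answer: -34482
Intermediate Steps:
w(Q, T) = 100
b(P) = -5 + 1/(5 + P) (b(P) = -5 + 1/(P + 5) = -5 + 1/(5 + P))
J(q) = 7*q (J(q) = 6*q + q = 7*q)
(20*(91 + J(b(2))) + ((-5654 + w(-78, 14)) + 1268)) - 31336 = (20*(91 + 7*((-24 - 5*2)/(5 + 2))) + ((-5654 + 100) + 1268)) - 31336 = (20*(91 + 7*((-24 - 10)/7)) + (-5554 + 1268)) - 31336 = (20*(91 + 7*((⅐)*(-34))) - 4286) - 31336 = (20*(91 + 7*(-34/7)) - 4286) - 31336 = (20*(91 - 34) - 4286) - 31336 = (20*57 - 4286) - 31336 = (1140 - 4286) - 31336 = -3146 - 31336 = -34482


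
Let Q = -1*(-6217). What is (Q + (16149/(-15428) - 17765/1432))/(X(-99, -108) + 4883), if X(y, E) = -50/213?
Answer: 1042591872399/820616161928 ≈ 1.2705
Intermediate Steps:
X(y, E) = -50/213 (X(y, E) = -50*1/213 = -50/213)
Q = 6217
(Q + (16149/(-15428) - 17765/1432))/(X(-99, -108) + 4883) = (6217 + (16149/(-15428) - 17765/1432))/(-50/213 + 4883) = (6217 + (16149*(-1/15428) - 17765*1/1432))/(1040029/213) = (6217 + (-2307/2204 - 17765/1432))*(213/1040029) = (6217 - 10614421/789032)*(213/1040029) = (4894797523/789032)*(213/1040029) = 1042591872399/820616161928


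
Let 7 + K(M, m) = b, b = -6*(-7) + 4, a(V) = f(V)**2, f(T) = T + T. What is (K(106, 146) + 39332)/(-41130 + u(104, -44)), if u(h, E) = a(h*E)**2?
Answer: 39371/7015587502841686 ≈ 5.6119e-12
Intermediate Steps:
f(T) = 2*T
a(V) = 4*V**2 (a(V) = (2*V)**2 = 4*V**2)
b = 46 (b = 42 + 4 = 46)
K(M, m) = 39 (K(M, m) = -7 + 46 = 39)
u(h, E) = 16*E**4*h**4 (u(h, E) = (4*(h*E)**2)**2 = (4*(E*h)**2)**2 = (4*(E**2*h**2))**2 = (4*E**2*h**2)**2 = 16*E**4*h**4)
(K(106, 146) + 39332)/(-41130 + u(104, -44)) = (39 + 39332)/(-41130 + 16*(-44)**4*104**4) = 39371/(-41130 + 16*3748096*116985856) = 39371/(-41130 + 7015587502882816) = 39371/7015587502841686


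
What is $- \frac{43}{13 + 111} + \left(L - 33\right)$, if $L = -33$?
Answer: $- \frac{8227}{124} \approx -66.347$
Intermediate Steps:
$- \frac{43}{13 + 111} + \left(L - 33\right) = - \frac{43}{13 + 111} - 66 = - \frac{43}{124} - 66 = - \frac{8227}{124}$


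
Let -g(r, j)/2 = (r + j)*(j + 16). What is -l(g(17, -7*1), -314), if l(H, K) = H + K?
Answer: 494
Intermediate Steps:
g(r, j) = -2*(16 + j)*(j + r) (g(r, j) = -2*(r + j)*(j + 16) = -2*(j + r)*(16 + j) = -2*(16 + j)*(j + r))
-l(g(17, -7*1), -314) = -((-(-224) - 32*17 - 2*(-7*1)² - 2*(-7*1)*17) - 314) = -((-32*(-7) - 544 - 2*(-7)² - 2*(-7)*17) - 314) = -((224 - 544 - 2*49 + 238) - 314) = -((224 - 544 - 98 + 238) - 314) = -(-180 - 314) = -1*(-494) = 494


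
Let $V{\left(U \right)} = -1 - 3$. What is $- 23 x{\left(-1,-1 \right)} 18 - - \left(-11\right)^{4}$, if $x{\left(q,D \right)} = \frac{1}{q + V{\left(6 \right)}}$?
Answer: $\frac{73619}{5} \approx 14724.0$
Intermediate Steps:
$V{\left(U \right)} = -4$
$x{\left(q,D \right)} = \frac{1}{-4 + q}$ ($x{\left(q,D \right)} = \frac{1}{q - 4} = \frac{1}{-4 + q}$)
$- 23 x{\left(-1,-1 \right)} 18 - - \left(-11\right)^{4} = - \frac{23}{-4 - 1} \cdot 18 - - \left(-11\right)^{4} = - \frac{23}{-5} \cdot 18 - \left(-1\right) 14641 = \left(-23\right) \left(- \frac{1}{5}\right) 18 - -14641 = \frac{23}{5} \cdot 18 + 14641 = \frac{414}{5} + 14641 = \frac{73619}{5}$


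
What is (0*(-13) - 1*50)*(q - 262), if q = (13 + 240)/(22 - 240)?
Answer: 1434225/109 ≈ 13158.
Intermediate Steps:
q = -253/218 (q = 253/(-218) = 253*(-1/218) = -253/218 ≈ -1.1606)
(0*(-13) - 1*50)*(q - 262) = (0*(-13) - 1*50)*(-253/218 - 262) = (0 - 50)*(-57369/218) = -50*(-57369/218) = 1434225/109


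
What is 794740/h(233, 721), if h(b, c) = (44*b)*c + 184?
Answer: 198685/1847969 ≈ 0.10752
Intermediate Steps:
h(b, c) = 184 + 44*b*c (h(b, c) = 44*b*c + 184 = 184 + 44*b*c)
794740/h(233, 721) = 794740/(184 + 44*233*721) = 794740/(184 + 7391692) = 794740/7391876 = 794740*(1/7391876) = 198685/1847969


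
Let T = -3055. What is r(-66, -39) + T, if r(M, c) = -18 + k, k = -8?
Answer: -3081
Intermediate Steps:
r(M, c) = -26 (r(M, c) = -18 - 8 = -26)
r(-66, -39) + T = -26 - 3055 = -3081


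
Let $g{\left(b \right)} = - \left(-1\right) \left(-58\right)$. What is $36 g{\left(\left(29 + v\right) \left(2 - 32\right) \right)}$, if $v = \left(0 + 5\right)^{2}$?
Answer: $-2088$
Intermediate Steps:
$v = 25$ ($v = 5^{2} = 25$)
$g{\left(b \right)} = -58$ ($g{\left(b \right)} = \left(-1\right) 58 = -58$)
$36 g{\left(\left(29 + v\right) \left(2 - 32\right) \right)} = 36 \left(-58\right) = -2088$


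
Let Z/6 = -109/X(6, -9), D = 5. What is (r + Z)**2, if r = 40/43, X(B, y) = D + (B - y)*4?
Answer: 651372484/7812025 ≈ 83.381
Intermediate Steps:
X(B, y) = 5 - 4*y + 4*B (X(B, y) = 5 + (B - y)*4 = 5 + (-4*y + 4*B) = 5 - 4*y + 4*B)
r = 40/43 (r = 40*(1/43) = 40/43 ≈ 0.93023)
Z = -654/65 (Z = 6*(-109/(5 - 4*(-9) + 4*6)) = 6*(-109/(5 + 36 + 24)) = 6*(-109/65) = -654/65 ≈ -10.062)
(r + Z)**2 = (40/43 - 654/65)**2 = (-25522/2795)**2 = 651372484/7812025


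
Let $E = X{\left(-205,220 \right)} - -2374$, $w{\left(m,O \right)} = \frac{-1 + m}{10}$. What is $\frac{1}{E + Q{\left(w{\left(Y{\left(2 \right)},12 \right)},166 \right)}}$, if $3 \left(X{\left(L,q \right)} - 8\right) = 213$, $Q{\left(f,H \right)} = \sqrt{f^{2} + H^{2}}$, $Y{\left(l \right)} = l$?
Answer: $\frac{245300}{598965299} - \frac{10 \sqrt{2755601}}{598965299} \approx 0.00038183$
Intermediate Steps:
$w{\left(m,O \right)} = - \frac{1}{10} + \frac{m}{10}$ ($w{\left(m,O \right)} = \left(-1 + m\right) \frac{1}{10} = - \frac{1}{10} + \frac{m}{10}$)
$Q{\left(f,H \right)} = \sqrt{H^{2} + f^{2}}$
$X{\left(L,q \right)} = 79$ ($X{\left(L,q \right)} = 8 + \frac{1}{3} \cdot 213 = 8 + 71 = 79$)
$E = 2453$ ($E = 79 - -2374 = 79 + 2374 = 2453$)
$\frac{1}{E + Q{\left(w{\left(Y{\left(2 \right)},12 \right)},166 \right)}} = \frac{1}{2453 + \sqrt{166^{2} + \left(- \frac{1}{10} + \frac{1}{10} \cdot 2\right)^{2}}} = \frac{1}{2453 + \sqrt{27556 + \left(- \frac{1}{10} + \frac{1}{5}\right)^{2}}} = \frac{1}{2453 + \sqrt{27556 + \left(\frac{1}{10}\right)^{2}}} = \frac{1}{2453 + \sqrt{27556 + \frac{1}{100}}} = \frac{1}{2453 + \sqrt{\frac{2755601}{100}}} = \frac{1}{2453 + \frac{\sqrt{2755601}}{10}}$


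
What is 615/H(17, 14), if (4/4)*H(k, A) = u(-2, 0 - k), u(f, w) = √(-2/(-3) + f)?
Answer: -615*I*√3/2 ≈ -532.61*I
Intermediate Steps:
u(f, w) = √(⅔ + f) (u(f, w) = √(-2*(-⅓) + f) = √(⅔ + f))
H(k, A) = 2*I*√3/3 (H(k, A) = √(6 + 9*(-2))/3 = √(6 - 18)/3 = √(-12)/3 = (2*I*√3)/3 = 2*I*√3/3)
615/H(17, 14) = 615/((2*I*√3/3)) = 615*(-I*√3/2) = -615*I*√3/2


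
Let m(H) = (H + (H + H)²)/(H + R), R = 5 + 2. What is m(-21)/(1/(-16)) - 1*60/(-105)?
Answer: 13948/7 ≈ 1992.6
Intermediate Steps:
R = 7
m(H) = (H + 4*H²)/(7 + H) (m(H) = (H + (H + H)²)/(H + 7) = (H + (2*H)²)/(7 + H) = (H + 4*H²)/(7 + H))
m(-21)/(1/(-16)) - 1*60/(-105) = (-21*(1 + 4*(-21))/(7 - 21))/(1/(-16)) - 1*60/(-105) = (-21*(1 - 84)/(-14))/(-1/16) - 60*(-1/105) = -21*(-1/14)*(-83)*(-16) + 4/7 = -249/2*(-16) + 4/7 = 1992 + 4/7 = 13948/7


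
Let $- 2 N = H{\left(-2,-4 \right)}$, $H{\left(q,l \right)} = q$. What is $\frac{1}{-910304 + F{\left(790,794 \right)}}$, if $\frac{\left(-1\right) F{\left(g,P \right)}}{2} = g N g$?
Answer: $- \frac{1}{2158504} \approx -4.6328 \cdot 10^{-7}$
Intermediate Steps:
$N = 1$ ($N = \left(- \frac{1}{2}\right) \left(-2\right) = 1$)
$F{\left(g,P \right)} = - 2 g^{2}$ ($F{\left(g,P \right)} = - 2 g 1 g = - 2 g g = - 2 g^{2}$)
$\frac{1}{-910304 + F{\left(790,794 \right)}} = \frac{1}{-910304 - 2 \cdot 790^{2}} = \frac{1}{-910304 - 1248200} = \frac{1}{-2158504} = - \frac{1}{2158504}$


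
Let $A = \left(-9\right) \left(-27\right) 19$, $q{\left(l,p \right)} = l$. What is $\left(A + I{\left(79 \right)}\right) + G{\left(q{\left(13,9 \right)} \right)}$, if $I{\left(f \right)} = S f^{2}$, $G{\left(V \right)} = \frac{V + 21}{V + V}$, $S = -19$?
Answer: $- \frac{1481489}{13} \approx -1.1396 \cdot 10^{5}$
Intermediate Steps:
$G{\left(V \right)} = \frac{21 + V}{2 V}$
$A = 4617$ ($A = 243 \cdot 19 = 4617$)
$I{\left(f \right)} = - 19 f^{2}$
$\left(A + I{\left(79 \right)}\right) + G{\left(q{\left(13,9 \right)} \right)} = \left(4617 - 19 \cdot 79^{2}\right) + \frac{21 + 13}{2 \cdot 13} = \left(4617 - 118579\right) + \frac{1}{2} \cdot \frac{1}{13} \cdot 34 = \left(4617 - 118579\right) + \frac{17}{13} = -113962 + \frac{17}{13} = - \frac{1481489}{13}$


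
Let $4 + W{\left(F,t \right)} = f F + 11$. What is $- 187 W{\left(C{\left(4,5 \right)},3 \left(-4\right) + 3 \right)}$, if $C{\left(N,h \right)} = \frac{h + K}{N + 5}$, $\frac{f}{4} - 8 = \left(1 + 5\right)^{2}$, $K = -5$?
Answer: $-1309$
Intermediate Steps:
$f = 176$ ($f = 32 + 4 \left(1 + 5\right)^{2} = 32 + 4 \cdot 6^{2} = 32 + 4 \cdot 36 = 32 + 144 = 176$)
$C{\left(N,h \right)} = \frac{-5 + h}{5 + N}$ ($C{\left(N,h \right)} = \frac{h - 5}{N + 5} = \frac{-5 + h}{5 + N}$)
$W{\left(F,t \right)} = 7 + 176 F$ ($W{\left(F,t \right)} = -4 + \left(176 F + 11\right) = -4 + \left(11 + 176 F\right) = 7 + 176 F$)
$- 187 W{\left(C{\left(4,5 \right)},3 \left(-4\right) + 3 \right)} = - 187 \left(7 + 176 \frac{-5 + 5}{5 + 4}\right) = - 187 \left(7 + 176 \cdot \frac{1}{9} \cdot 0\right) = - 187 \left(7 + 176 \cdot 0\right) = - 187 \left(7 + 0\right) = \left(-187\right) 7 = -1309$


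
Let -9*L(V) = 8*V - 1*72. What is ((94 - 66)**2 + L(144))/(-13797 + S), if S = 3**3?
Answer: -332/6885 ≈ -0.048221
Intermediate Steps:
S = 27
L(V) = 8 - 8*V/9 (L(V) = -(8*V - 1*72)/9 = -(8*V - 72)/9 = -(-72 + 8*V)/9 = 8 - 8*V/9)
((94 - 66)**2 + L(144))/(-13797 + S) = ((94 - 66)**2 + (8 - 8/9*144))/(-13797 + 27) = (28**2 + (8 - 128))/(-13770) = (784 - 120)*(-1/13770) = 664*(-1/13770) = -332/6885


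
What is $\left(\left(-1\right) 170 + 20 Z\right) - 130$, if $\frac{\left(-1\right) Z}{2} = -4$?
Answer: $-140$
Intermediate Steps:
$Z = 8$ ($Z = \left(-2\right) \left(-4\right) = 8$)
$\left(\left(-1\right) 170 + 20 Z\right) - 130 = \left(\left(-1\right) 170 + 20 \cdot 8\right) - 130 = \left(-170 + 160\right) - 130 = -10 - 130 = -140$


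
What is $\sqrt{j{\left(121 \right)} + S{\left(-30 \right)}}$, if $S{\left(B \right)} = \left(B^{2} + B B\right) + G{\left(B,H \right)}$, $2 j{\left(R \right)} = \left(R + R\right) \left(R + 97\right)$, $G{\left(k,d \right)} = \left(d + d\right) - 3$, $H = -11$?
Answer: $\sqrt{28153} \approx 167.79$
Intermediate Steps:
$G{\left(k,d \right)} = -3 + 2 d$ ($G{\left(k,d \right)} = 2 d - 3 = -3 + 2 d$)
$j{\left(R \right)} = R \left(97 + R\right)$ ($j{\left(R \right)} = \frac{\left(R + R\right) \left(R + 97\right)}{2} = \frac{2 R \left(97 + R\right)}{2} = R \left(97 + R\right)$)
$S{\left(B \right)} = -25 + 2 B^{2}$ ($S{\left(B \right)} = \left(B^{2} + B B\right) + \left(-3 + 2 \left(-11\right)\right) = \left(B^{2} + B^{2}\right) - 25 = 2 B^{2} - 25 = -25 + 2 B^{2}$)
$\sqrt{j{\left(121 \right)} + S{\left(-30 \right)}} = \sqrt{121 \left(97 + 121\right) - \left(25 - 2 \left(-30\right)^{2}\right)} = \sqrt{121 \cdot 218 + \left(-25 + 2 \cdot 900\right)} = \sqrt{26378 + \left(-25 + 1800\right)} = \sqrt{26378 + 1775} = \sqrt{28153}$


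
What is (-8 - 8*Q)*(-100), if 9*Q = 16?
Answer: 20000/9 ≈ 2222.2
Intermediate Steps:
Q = 16/9 (Q = (1/9)*16 = 16/9 ≈ 1.7778)
(-8 - 8*Q)*(-100) = (-8 - 8*16/9)*(-100) = (-8 - 128/9)*(-100) = -200/9*(-100) = 20000/9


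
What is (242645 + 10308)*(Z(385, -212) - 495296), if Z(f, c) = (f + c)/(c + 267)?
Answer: -6890719738971/55 ≈ -1.2529e+11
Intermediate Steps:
Z(f, c) = (c + f)/(267 + c)
(242645 + 10308)*(Z(385, -212) - 495296) = (242645 + 10308)*((-212 + 385)/(267 - 212) - 495296) = 252953*(173/55 - 495296) = 252953*(-27241107/55) = -6890719738971/55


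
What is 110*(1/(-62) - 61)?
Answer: -208065/31 ≈ -6711.8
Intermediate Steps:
110*(1/(-62) - 61) = 110*(-1/62 - 61) = 110*(-3783/62) = -208065/31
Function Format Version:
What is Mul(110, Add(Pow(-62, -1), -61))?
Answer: Rational(-208065, 31) ≈ -6711.8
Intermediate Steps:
Mul(110, Add(Pow(-62, -1), -61)) = Mul(110, Add(Rational(-1, 62), -61)) = Mul(110, Rational(-3783, 62)) = Rational(-208065, 31)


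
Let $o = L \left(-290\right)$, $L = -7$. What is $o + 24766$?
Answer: $26796$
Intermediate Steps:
$o = 2030$ ($o = \left(-7\right) \left(-290\right) = 2030$)
$o + 24766 = 2030 + 24766 = 26796$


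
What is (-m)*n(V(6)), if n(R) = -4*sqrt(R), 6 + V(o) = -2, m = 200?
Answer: 1600*I*sqrt(2) ≈ 2262.7*I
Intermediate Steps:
V(o) = -8 (V(o) = -6 - 2 = -8)
(-m)*n(V(6)) = (-1*200)*(-8*I*sqrt(2)) = -(-800)*2*I*sqrt(2) = -(-1600)*I*sqrt(2) = 1600*I*sqrt(2)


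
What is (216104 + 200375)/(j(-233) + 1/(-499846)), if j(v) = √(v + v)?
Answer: -208175362234/116428247051657 - 104055622111215964*I*√466/116428247051657 ≈ -0.001788 - 19293.0*I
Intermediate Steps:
j(v) = √2*√v (j(v) = √(2*v) = √2*√v)
(216104 + 200375)/(j(-233) + 1/(-499846)) = (216104 + 200375)/(√2*√(-233) + 1/(-499846)) = 416479/(√2*(I*√233) - 1/499846) = 416479/(I*√466 - 1/499846) = 416479/(-1/499846 + I*√466)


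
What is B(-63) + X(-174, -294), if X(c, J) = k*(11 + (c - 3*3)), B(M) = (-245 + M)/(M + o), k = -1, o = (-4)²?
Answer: 8392/47 ≈ 178.55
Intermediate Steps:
o = 16
B(M) = (-245 + M)/(16 + M) (B(M) = (-245 + M)/(M + 16) = (-245 + M)/(16 + M))
X(c, J) = -2 - c (X(c, J) = -(11 + (c - 3*3)) = -(11 + (c - 9)) = -(11 + (-9 + c)) = -(2 + c) = -2 - c)
B(-63) + X(-174, -294) = (-245 - 63)/(16 - 63) + (-2 - 1*(-174)) = -308/(-47) + (-2 + 174) = -1/47*(-308) + 172 = 308/47 + 172 = 8392/47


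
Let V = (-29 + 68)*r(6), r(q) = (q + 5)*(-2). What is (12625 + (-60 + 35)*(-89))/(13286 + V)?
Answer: 7425/6214 ≈ 1.1949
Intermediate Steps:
r(q) = -10 - 2*q (r(q) = (5 + q)*(-2) = -10 - 2*q)
V = -858 (V = (-29 + 68)*(-10 - 2*6) = 39*(-10 - 12) = 39*(-22) = -858)
(12625 + (-60 + 35)*(-89))/(13286 + V) = (12625 + (-60 + 35)*(-89))/(13286 - 858) = (12625 - 25*(-89))/12428 = (12625 + 2225)*(1/12428) = 14850*(1/12428) = 7425/6214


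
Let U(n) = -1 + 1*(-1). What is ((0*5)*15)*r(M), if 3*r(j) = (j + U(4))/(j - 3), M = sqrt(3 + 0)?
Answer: 0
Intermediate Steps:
U(n) = -2 (U(n) = -1 - 1 = -2)
M = sqrt(3) ≈ 1.7320
r(j) = (-2 + j)/(3*(-3 + j)) (r(j) = ((j - 2)/(j - 3))/3 = ((-2 + j)/(-3 + j))/3 = (-2 + j)/(3*(-3 + j)))
((0*5)*15)*r(M) = ((0*5)*15)*((-2 + sqrt(3))/(3*(-3 + sqrt(3)))) = (0*15)*((-2 + sqrt(3))/(3*(-3 + sqrt(3)))) = 0*((-2 + sqrt(3))/(3*(-3 + sqrt(3)))) = 0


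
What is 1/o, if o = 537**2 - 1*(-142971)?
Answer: 1/431340 ≈ 2.3184e-6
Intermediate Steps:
o = 431340 (o = 288369 + 142971 = 431340)
1/o = 1/431340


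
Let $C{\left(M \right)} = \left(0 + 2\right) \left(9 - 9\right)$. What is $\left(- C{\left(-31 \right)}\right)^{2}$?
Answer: $0$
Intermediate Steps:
$C{\left(M \right)} = 0$ ($C{\left(M \right)} = 2 \cdot 0 = 0$)
$\left(- C{\left(-31 \right)}\right)^{2} = \left(\left(-1\right) 0\right)^{2} = 0^{2} = 0$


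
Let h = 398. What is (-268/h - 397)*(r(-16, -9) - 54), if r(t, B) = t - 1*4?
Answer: 5856138/199 ≈ 29428.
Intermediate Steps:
r(t, B) = -4 + t (r(t, B) = t - 4 = -4 + t)
(-268/h - 397)*(r(-16, -9) - 54) = (-268/398 - 397)*((-4 - 16) - 54) = (-268*1/398 - 397)*(-20 - 54) = (-134/199 - 397)*(-74) = -79137/199*(-74) = 5856138/199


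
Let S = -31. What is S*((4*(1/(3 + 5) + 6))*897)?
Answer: -1362543/2 ≈ -6.8127e+5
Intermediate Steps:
S*((4*(1/(3 + 5) + 6))*897) = -31*4*(1/(3 + 5) + 6)*897 = -31*4*(1/8 + 6)*897 = -31*4*(⅛ + 6)*897 = -31*4*(49/8)*897 = -1519*897/2 = -31*43953/2 = -1362543/2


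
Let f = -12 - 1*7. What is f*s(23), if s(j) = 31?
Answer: -589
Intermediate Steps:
f = -19 (f = -12 - 7 = -19)
f*s(23) = -19*31 = -589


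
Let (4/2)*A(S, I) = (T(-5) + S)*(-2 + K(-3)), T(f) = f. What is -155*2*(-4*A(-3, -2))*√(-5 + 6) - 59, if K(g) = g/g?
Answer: 4901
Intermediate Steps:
K(g) = 1
A(S, I) = 5/2 - S/2 (A(S, I) = ((-5 + S)*(-2 + 1))/2 = ((-5 + S)*(-1))/2 = (5 - S)/2 = 5/2 - S/2)
-155*2*(-4*A(-3, -2))*√(-5 + 6) - 59 = -155*2*(-4*(5/2 - ½*(-3)))*√(-5 + 6) - 59 = -155*2*(-4*(5/2 + 3/2))*√1 - 59 = -155*2*(-4*4) - 59 = -155*2*(-16) - 59 = -(-4960) - 59 = -155*(-32) - 59 = 4960 - 59 = 4901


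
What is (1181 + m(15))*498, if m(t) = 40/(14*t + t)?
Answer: 8823398/15 ≈ 5.8823e+5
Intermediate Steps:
m(t) = 8/(3*t) (m(t) = 40/((15*t)) = 40*(1/(15*t)) = 8/(3*t))
(1181 + m(15))*498 = (1181 + (8/3)/15)*498 = (1181 + (8/3)*(1/15))*498 = (1181 + 8/45)*498 = (53153/45)*498 = 8823398/15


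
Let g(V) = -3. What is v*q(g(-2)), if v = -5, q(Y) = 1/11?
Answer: -5/11 ≈ -0.45455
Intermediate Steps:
q(Y) = 1/11
v*q(g(-2)) = -5*1/11 = -5/11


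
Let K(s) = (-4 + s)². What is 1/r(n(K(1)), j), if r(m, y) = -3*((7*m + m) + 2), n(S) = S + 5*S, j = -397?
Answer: -1/1302 ≈ -0.00076805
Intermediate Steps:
n(S) = 6*S
r(m, y) = -6 - 24*m (r(m, y) = -3*(8*m + 2) = -3*(2 + 8*m) = -6 - 24*m)
1/r(n(K(1)), j) = 1/(-6 - 144*(-4 + 1)²) = 1/(-6 - 144*(-3)²) = 1/(-6 - 144*9) = 1/(-6 - 24*54) = 1/(-6 - 1296) = 1/(-1302) = -1/1302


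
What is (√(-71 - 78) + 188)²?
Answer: (188 + I*√149)² ≈ 35195.0 + 4589.7*I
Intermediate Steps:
(√(-71 - 78) + 188)² = (√(-149) + 188)² = (I*√149 + 188)² = (188 + I*√149)²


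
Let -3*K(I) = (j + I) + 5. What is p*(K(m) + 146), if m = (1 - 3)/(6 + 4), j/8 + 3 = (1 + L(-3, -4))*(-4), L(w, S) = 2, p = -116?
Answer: -106952/5 ≈ -21390.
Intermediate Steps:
j = -120 (j = -24 + 8*((1 + 2)*(-4)) = -24 + 8*(3*(-4)) = -24 + 8*(-12) = -24 - 96 = -120)
m = -1/5 (m = -2/10 = -2*1/10 = -1/5 ≈ -0.20000)
K(I) = 115/3 - I/3 (K(I) = -((-120 + I) + 5)/3 = -(-115 + I)/3 = 115/3 - I/3)
p*(K(m) + 146) = -116*((115/3 - 1/3*(-1/5)) + 146) = -116*((115/3 + 1/15) + 146) = -116*(192/5 + 146) = -116*922/5 = -106952/5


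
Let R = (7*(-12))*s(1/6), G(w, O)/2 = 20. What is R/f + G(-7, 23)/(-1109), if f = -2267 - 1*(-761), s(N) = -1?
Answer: -25566/278359 ≈ -0.091845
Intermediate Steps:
G(w, O) = 40 (G(w, O) = 2*20 = 40)
f = -1506 (f = -2267 + 761 = -1506)
R = 84 (R = (7*(-12))*(-1) = -84*(-1) = 84)
R/f + G(-7, 23)/(-1109) = 84/(-1506) + 40/(-1109) = 84*(-1/1506) + 40*(-1/1109) = -14/251 - 40/1109 = -25566/278359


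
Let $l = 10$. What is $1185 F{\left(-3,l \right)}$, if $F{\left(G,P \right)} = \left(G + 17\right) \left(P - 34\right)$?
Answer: $-398160$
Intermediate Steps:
$F{\left(G,P \right)} = \left(-34 + P\right) \left(17 + G\right)$ ($F{\left(G,P \right)} = \left(17 + G\right) \left(-34 + P\right) = \left(-34 + P\right) \left(17 + G\right)$)
$1185 F{\left(-3,l \right)} = 1185 \left(-578 - -102 + 17 \cdot 10 - 30\right) = 1185 \left(-578 + 102 + 170 - 30\right) = 1185 \left(-336\right) = -398160$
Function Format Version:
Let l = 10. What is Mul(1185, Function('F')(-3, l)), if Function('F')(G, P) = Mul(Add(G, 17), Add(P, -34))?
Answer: -398160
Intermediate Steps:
Function('F')(G, P) = Mul(Add(-34, P), Add(17, G)) (Function('F')(G, P) = Mul(Add(17, G), Add(-34, P)) = Mul(Add(-34, P), Add(17, G)))
Mul(1185, Function('F')(-3, l)) = Mul(1185, Add(-578, Mul(-34, -3), Mul(17, 10), Mul(-3, 10))) = Mul(1185, Add(-578, 102, 170, -30)) = Mul(1185, -336) = -398160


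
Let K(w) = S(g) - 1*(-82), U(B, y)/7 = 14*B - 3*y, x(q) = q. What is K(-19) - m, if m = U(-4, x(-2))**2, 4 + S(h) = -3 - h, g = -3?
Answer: -122422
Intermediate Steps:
S(h) = -7 - h (S(h) = -4 + (-3 - h) = -7 - h)
U(B, y) = -21*y + 98*B (U(B, y) = 7*(14*B - 3*y) = 7*(-3*y + 14*B) = -21*y + 98*B)
K(w) = 78 (K(w) = (-7 - 1*(-3)) - 1*(-82) = (-7 + 3) + 82 = -4 + 82 = 78)
m = 122500 (m = (-21*(-2) + 98*(-4))**2 = (42 - 392)**2 = (-350)**2 = 122500)
K(-19) - m = 78 - 1*122500 = 78 - 122500 = -122422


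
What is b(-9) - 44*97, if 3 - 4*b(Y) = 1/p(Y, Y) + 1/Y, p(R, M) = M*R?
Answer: -1382581/324 ≈ -4267.2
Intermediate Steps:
b(Y) = 3/4 - 1/(4*Y) - 1/(4*Y**2) (b(Y) = 3/4 - (1/(Y*Y) + 1/Y)/4 = 3/4 - (1/Y**2 + 1/Y)/4 = 3/4 - (Y**(-2) + 1/Y)/4 = 3/4 - (1/Y + Y**(-2))/4 = 3/4 + (-1/(4*Y) - 1/(4*Y**2)) = 3/4 - 1/(4*Y) - 1/(4*Y**2))
b(-9) - 44*97 = (1/4)*(-1 - 1*(-9) + 3*(-9)**2)/(-9)**2 - 44*97 = (1/4)*(1/81)*(-1 + 9 + 3*81) - 4268 = (1/4)*(1/81)*(-1 + 9 + 243) - 4268 = (1/4)*(1/81)*251 - 4268 = 251/324 - 4268 = -1382581/324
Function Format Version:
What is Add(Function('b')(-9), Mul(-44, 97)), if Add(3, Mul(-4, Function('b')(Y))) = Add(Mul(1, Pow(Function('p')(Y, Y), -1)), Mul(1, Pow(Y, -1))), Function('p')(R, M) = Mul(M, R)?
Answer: Rational(-1382581, 324) ≈ -4267.2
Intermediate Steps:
Function('b')(Y) = Add(Rational(3, 4), Mul(Rational(-1, 4), Pow(Y, -1)), Mul(Rational(-1, 4), Pow(Y, -2))) (Function('b')(Y) = Add(Rational(3, 4), Mul(Rational(-1, 4), Add(Mul(1, Pow(Mul(Y, Y), -1)), Mul(1, Pow(Y, -1))))) = Add(Rational(3, 4), Mul(Rational(-1, 4), Add(Mul(1, Pow(Pow(Y, 2), -1)), Pow(Y, -1)))) = Add(Rational(3, 4), Mul(Rational(-1, 4), Add(Mul(1, Pow(Y, -2)), Pow(Y, -1)))) = Add(Rational(3, 4), Mul(Rational(-1, 4), Add(Pow(Y, -2), Pow(Y, -1)))) = Add(Rational(3, 4), Mul(Rational(-1, 4), Add(Pow(Y, -1), Pow(Y, -2)))) = Add(Rational(3, 4), Add(Mul(Rational(-1, 4), Pow(Y, -1)), Mul(Rational(-1, 4), Pow(Y, -2)))) = Add(Rational(3, 4), Mul(Rational(-1, 4), Pow(Y, -1)), Mul(Rational(-1, 4), Pow(Y, -2))))
Add(Function('b')(-9), Mul(-44, 97)) = Add(Mul(Rational(1, 4), Pow(-9, -2), Add(-1, Mul(-1, -9), Mul(3, Pow(-9, 2)))), Mul(-44, 97)) = Add(Mul(Rational(1, 4), Rational(1, 81), Add(-1, 9, Mul(3, 81))), -4268) = Add(Mul(Rational(1, 4), Rational(1, 81), Add(-1, 9, 243)), -4268) = Add(Mul(Rational(1, 4), Rational(1, 81), 251), -4268) = Add(Rational(251, 324), -4268) = Rational(-1382581, 324)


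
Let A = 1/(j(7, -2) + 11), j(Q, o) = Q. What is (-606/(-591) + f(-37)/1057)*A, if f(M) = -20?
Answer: 11643/208229 ≈ 0.055914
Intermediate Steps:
A = 1/18 (A = 1/(7 + 11) = 1/18 ≈ 0.055556)
(-606/(-591) + f(-37)/1057)*A = (-606/(-591) - 20/1057)*(1/18) = (-606*(-1/591) - 20*1/1057)*(1/18) = (202/197 - 20/1057)*(1/18) = (209574/208229)*(1/18) = 11643/208229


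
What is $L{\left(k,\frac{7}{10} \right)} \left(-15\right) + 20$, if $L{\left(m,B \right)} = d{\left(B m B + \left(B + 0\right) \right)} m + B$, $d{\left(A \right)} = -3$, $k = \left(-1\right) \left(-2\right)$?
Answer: $\frac{199}{2} \approx 99.5$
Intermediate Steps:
$k = 2$
$L{\left(m,B \right)} = B - 3 m$ ($L{\left(m,B \right)} = - 3 m + B = B - 3 m$)
$L{\left(k,\frac{7}{10} \right)} \left(-15\right) + 20 = \left(\frac{7}{10} - 6\right) \left(-15\right) + 20 = \left(- \frac{53}{10}\right) \left(-15\right) + 20 = \frac{159}{2} + 20 = \frac{199}{2}$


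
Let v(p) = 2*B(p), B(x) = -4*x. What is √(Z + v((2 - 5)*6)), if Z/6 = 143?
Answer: √1002 ≈ 31.654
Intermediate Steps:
Z = 858 (Z = 6*143 = 858)
v(p) = -8*p (v(p) = 2*(-4*p) = -8*p)
√(Z + v((2 - 5)*6)) = √(858 - 8*(2 - 5)*6) = √(858 - (-24)*6) = √(858 - 8*(-18)) = √(858 + 144) = √1002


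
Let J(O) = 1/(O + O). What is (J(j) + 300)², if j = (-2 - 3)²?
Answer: 225030001/2500 ≈ 90012.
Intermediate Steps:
j = 25 (j = (-5)² = 25)
J(O) = 1/(2*O)
(J(j) + 300)² = ((½)/25 + 300)² = ((½)*(1/25) + 300)² = (1/50 + 300)² = (15001/50)² = 225030001/2500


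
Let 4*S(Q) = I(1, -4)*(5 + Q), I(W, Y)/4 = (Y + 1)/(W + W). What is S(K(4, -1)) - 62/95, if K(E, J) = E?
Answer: -2689/190 ≈ -14.153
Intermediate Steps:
I(W, Y) = 2*(1 + Y)/W (I(W, Y) = 4*((Y + 1)/(W + W)) = 4*((1 + Y)/((2*W))) = 4*((1 + Y)*(1/(2*W))) = 4*((1 + Y)/(2*W)) = 2*(1 + Y)/W)
S(Q) = -15/2 - 3*Q/2 (S(Q) = ((2*(1 - 4)/1)*(5 + Q))/4 = ((2*1*(-3))*(5 + Q))/4 = (-6*(5 + Q))/4 = (-30 - 6*Q)/4 = -15/2 - 3*Q/2)
S(K(4, -1)) - 62/95 = (-15/2 - 3/2*4) - 62/95 = (-15/2 - 6) + (1/95)*(-62) = -27/2 - 62/95 = -2689/190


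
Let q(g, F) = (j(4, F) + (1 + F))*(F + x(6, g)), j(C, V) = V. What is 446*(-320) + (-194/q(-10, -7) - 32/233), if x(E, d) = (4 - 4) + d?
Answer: -7349133234/51493 ≈ -1.4272e+5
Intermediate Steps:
x(E, d) = d (x(E, d) = 0 + d = d)
q(g, F) = (1 + 2*F)*(F + g) (q(g, F) = (F + (1 + F))*(F + g) = (1 + 2*F)*(F + g))
446*(-320) + (-194/q(-10, -7) - 32/233) = 446*(-320) + (-194/(-7 - 10 + 2*(-7)² + 2*(-7)*(-10)) - 32/233) = -142720 + (-194/(-7 - 10 + 2*49 + 140) - 32*1/233) = -142720 + (-194/(-7 - 10 + 98 + 140) - 32/233) = -142720 + (-194/221 - 32/233) = -142720 - 52274/51493 = -7349133234/51493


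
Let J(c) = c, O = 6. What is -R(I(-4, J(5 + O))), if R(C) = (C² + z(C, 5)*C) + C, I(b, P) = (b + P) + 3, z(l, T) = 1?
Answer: -120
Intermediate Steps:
I(b, P) = 3 + P + b (I(b, P) = (P + b) + 3 = 3 + P + b)
R(C) = C² + 2*C (R(C) = (C² + 1*C) + C = (C² + C) + C = (C + C²) + C = C² + 2*C)
-R(I(-4, J(5 + O))) = -(3 + (5 + 6) - 4)*(2 + (3 + (5 + 6) - 4)) = -(3 + 11 - 4)*(2 + (3 + 11 - 4)) = -10*(2 + 10) = -10*12 = -1*120 = -120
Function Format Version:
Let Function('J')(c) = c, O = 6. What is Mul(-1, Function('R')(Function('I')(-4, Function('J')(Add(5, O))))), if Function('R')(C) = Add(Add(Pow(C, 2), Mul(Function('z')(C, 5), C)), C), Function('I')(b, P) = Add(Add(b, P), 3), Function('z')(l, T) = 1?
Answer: -120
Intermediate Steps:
Function('I')(b, P) = Add(3, P, b) (Function('I')(b, P) = Add(Add(P, b), 3) = Add(3, P, b))
Function('R')(C) = Add(Pow(C, 2), Mul(2, C)) (Function('R')(C) = Add(Add(Pow(C, 2), Mul(1, C)), C) = Add(Add(Pow(C, 2), C), C) = Add(Add(C, Pow(C, 2)), C) = Add(Pow(C, 2), Mul(2, C)))
Mul(-1, Function('R')(Function('I')(-4, Function('J')(Add(5, O))))) = Mul(-1, Mul(Add(3, Add(5, 6), -4), Add(2, Add(3, Add(5, 6), -4)))) = Mul(-1, Mul(Add(3, 11, -4), Add(2, Add(3, 11, -4)))) = Mul(-1, Mul(10, Add(2, 10))) = Mul(-1, Mul(10, 12)) = Mul(-1, 120) = -120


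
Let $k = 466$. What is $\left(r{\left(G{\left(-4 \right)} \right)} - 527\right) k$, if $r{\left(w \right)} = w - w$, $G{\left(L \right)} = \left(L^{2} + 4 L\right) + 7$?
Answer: $-245582$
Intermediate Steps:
$G{\left(L \right)} = 7 + L^{2} + 4 L$
$r{\left(w \right)} = 0$
$\left(r{\left(G{\left(-4 \right)} \right)} - 527\right) k = \left(0 - 527\right) 466 = \left(-527\right) 466 = -245582$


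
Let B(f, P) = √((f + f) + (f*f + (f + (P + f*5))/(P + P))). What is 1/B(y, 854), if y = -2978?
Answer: √6463576205870/7568590405 ≈ 0.00033591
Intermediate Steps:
B(f, P) = √(f² + 2*f + (P + 6*f)/(2*P)) (B(f, P) = √(2*f + (f² + (f + (P + 5*f))/((2*P)))) = √(2*f + (f² + (P + 6*f)*(1/(2*P)))) = √(2*f + (f² + (P + 6*f)/(2*P))) = √(f² + 2*f + (P + 6*f)/(2*P)))
1/B(y, 854) = 1/(√(2 + 4*(-2978)² + 8*(-2978) + 12*(-2978)/854)/2) = 1/(√(2 + 4*8868484 - 23824 + 12*(-2978)*(1/854))/2) = 1/(√(2 + 35473936 - 23824 - 17868/427)/2) = 1/(√(15137180810/427)/2) = 1/((√6463576205870/427)/2) = 1/(√6463576205870/854) = √6463576205870/7568590405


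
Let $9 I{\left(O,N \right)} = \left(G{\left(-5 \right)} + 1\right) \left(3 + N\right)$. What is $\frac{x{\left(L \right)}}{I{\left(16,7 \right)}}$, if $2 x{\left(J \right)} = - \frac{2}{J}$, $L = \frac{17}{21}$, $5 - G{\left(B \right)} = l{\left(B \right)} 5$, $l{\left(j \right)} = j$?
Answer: $- \frac{189}{5270} \approx -0.035863$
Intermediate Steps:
$G{\left(B \right)} = 5 - 5 B$ ($G{\left(B \right)} = 5 - B 5 = 5 - 5 B$)
$L = \frac{17}{21}$ ($L = 17 \cdot \frac{1}{21} = \frac{17}{21} \approx 0.80952$)
$x{\left(J \right)} = - \frac{1}{J}$ ($x{\left(J \right)} = \frac{\left(-2\right) \frac{1}{J}}{2} = - \frac{1}{J}$)
$I{\left(O,N \right)} = \frac{31}{3} + \frac{31 N}{9}$ ($I{\left(O,N \right)} = \frac{\left(\left(5 - -25\right) + 1\right) \left(3 + N\right)}{9} = \frac{\left(\left(5 + 25\right) + 1\right) \left(3 + N\right)}{9} = \frac{\left(30 + 1\right) \left(3 + N\right)}{9} = \frac{31 \left(3 + N\right)}{9} = \frac{93 + 31 N}{9} = \frac{31}{3} + \frac{31 N}{9}$)
$\frac{x{\left(L \right)}}{I{\left(16,7 \right)}} = \frac{\left(-1\right) \frac{1}{\frac{17}{21}}}{\frac{31}{3} + \frac{31}{9} \cdot 7} = \frac{\left(-1\right) \frac{21}{17}}{\frac{31}{3} + \frac{217}{9}} = - \frac{21}{17 \cdot \frac{310}{9}} = \left(- \frac{21}{17}\right) \frac{9}{310} = - \frac{189}{5270}$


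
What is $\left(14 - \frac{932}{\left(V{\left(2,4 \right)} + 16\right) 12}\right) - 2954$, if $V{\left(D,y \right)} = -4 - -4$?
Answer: $- \frac{141353}{48} \approx -2944.9$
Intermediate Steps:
$V{\left(D,y \right)} = 0$ ($V{\left(D,y \right)} = -4 + 4 = 0$)
$\left(14 - \frac{932}{\left(V{\left(2,4 \right)} + 16\right) 12}\right) - 2954 = \left(14 - \frac{932}{\left(0 + 16\right) 12}\right) - 2954 = \left(14 - \frac{932}{16 \cdot 12}\right) - 2954 = \left(14 - \frac{932}{192}\right) - 2954 = \left(14 - 932 \cdot \frac{1}{192}\right) - 2954 = \left(14 - \frac{233}{48}\right) - 2954 = \frac{439}{48} - 2954 = - \frac{141353}{48}$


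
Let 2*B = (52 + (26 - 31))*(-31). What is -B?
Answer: 1457/2 ≈ 728.50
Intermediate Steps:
B = -1457/2 (B = ((52 + (26 - 31))*(-31))/2 = ((52 - 5)*(-31))/2 = (47*(-31))/2 = (1/2)*(-1457) = -1457/2 ≈ -728.50)
-B = -1*(-1457/2) = 1457/2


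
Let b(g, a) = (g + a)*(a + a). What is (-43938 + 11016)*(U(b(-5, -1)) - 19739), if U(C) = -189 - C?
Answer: 656464680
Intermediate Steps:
b(g, a) = 2*a*(a + g) (b(g, a) = (a + g)*(2*a) = 2*a*(a + g))
(-43938 + 11016)*(U(b(-5, -1)) - 19739) = (-43938 + 11016)*((-189 - 2*(-1)*(-1 - 5)) - 19739) = -32922*((-189 - 2*(-1)*(-6)) - 19739) = -32922*((-189 - 1*12) - 19739) = -32922*((-189 - 12) - 19739) = -32922*(-201 - 19739) = -32922*(-19940) = 656464680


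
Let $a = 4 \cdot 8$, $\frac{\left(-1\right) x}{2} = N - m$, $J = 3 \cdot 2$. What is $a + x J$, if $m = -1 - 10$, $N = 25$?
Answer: $-400$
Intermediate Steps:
$m = -11$
$J = 6$
$x = -72$ ($x = - 2 \left(25 - -11\right) = - 2 \left(25 + 11\right) = \left(-2\right) 36 = -72$)
$a = 32$
$a + x J = 32 - 432 = -400$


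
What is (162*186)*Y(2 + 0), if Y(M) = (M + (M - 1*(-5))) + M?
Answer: 331452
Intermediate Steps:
Y(M) = 5 + 3*M (Y(M) = (M + (M + 5)) + M = (M + (5 + M)) + M = (5 + 2*M) + M = 5 + 3*M)
(162*186)*Y(2 + 0) = (162*186)*(5 + 3*(2 + 0)) = 30132*(5 + 3*2) = 30132*(5 + 6) = 30132*11 = 331452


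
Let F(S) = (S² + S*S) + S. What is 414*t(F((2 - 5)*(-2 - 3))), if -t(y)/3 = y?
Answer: -577530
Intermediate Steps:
F(S) = S + 2*S² (F(S) = (S² + S²) + S = 2*S² + S = S + 2*S²)
t(y) = -3*y
414*t(F((2 - 5)*(-2 - 3))) = 414*(-3*(2 - 5)*(-2 - 3)*(1 + 2*((2 - 5)*(-2 - 3)))) = 414*(-3*(-3*(-5))*(1 + 2*(-3*(-5)))) = 414*(-45*(1 + 2*15)) = 414*(-45*(1 + 30)) = 414*(-45*31) = 414*(-3*465) = 414*(-1395) = -577530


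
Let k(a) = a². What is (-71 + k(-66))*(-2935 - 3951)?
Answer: -29506510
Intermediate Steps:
(-71 + k(-66))*(-2935 - 3951) = (-71 + (-66)²)*(-2935 - 3951) = (-71 + 4356)*(-6886) = 4285*(-6886) = -29506510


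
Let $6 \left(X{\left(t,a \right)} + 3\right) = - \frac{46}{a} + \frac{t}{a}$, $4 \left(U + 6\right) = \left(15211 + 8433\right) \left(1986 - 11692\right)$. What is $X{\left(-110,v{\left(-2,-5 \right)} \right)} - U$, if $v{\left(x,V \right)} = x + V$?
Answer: $\frac{401605209}{7} \approx 5.7372 \cdot 10^{7}$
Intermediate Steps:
$v{\left(x,V \right)} = V + x$
$U = -57372172$ ($U = -6 + \frac{\left(15211 + 8433\right) \left(1986 - 11692\right)}{4} = -6 + \frac{23644 \left(-9706\right)}{4} = -6 + \frac{1}{4} \left(-229488664\right) = -6 - 57372166 = -57372172$)
$X{\left(t,a \right)} = -3 - \frac{23}{3 a} + \frac{t}{6 a}$ ($X{\left(t,a \right)} = -3 + \frac{- \frac{46}{a} + \frac{t}{a}}{6} = -3 + \left(- \frac{23}{3 a} + \frac{t}{6 a}\right) = -3 - \frac{23}{3 a} + \frac{t}{6 a}$)
$X{\left(-110,v{\left(-2,-5 \right)} \right)} - U = \frac{-46 - 110 - 18 \left(-5 - 2\right)}{6 \left(-5 - 2\right)} - -57372172 = \frac{-46 - 110 - -126}{6 \left(-7\right)} + 57372172 = \frac{1}{6} \left(- \frac{1}{7}\right) \left(-46 - 110 + 126\right) + 57372172 = \frac{1}{6} \left(- \frac{1}{7}\right) \left(-30\right) + 57372172 = \frac{5}{7} + 57372172 = \frac{401605209}{7}$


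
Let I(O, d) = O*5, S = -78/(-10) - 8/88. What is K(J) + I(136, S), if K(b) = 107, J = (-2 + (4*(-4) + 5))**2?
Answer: 787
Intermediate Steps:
J = 169 (J = (-2 + (-16 + 5))**2 = (-2 - 11)**2 = (-13)**2 = 169)
S = 424/55 (S = -78*(-1/10) - 8*1/88 = 39/5 - 1/11 = 424/55 ≈ 7.7091)
I(O, d) = 5*O
K(J) + I(136, S) = 107 + 5*136 = 107 + 680 = 787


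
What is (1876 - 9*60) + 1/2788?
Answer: 3724769/2788 ≈ 1336.0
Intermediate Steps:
(1876 - 9*60) + 1/2788 = (1876 - 540) + 1/2788 = 1336 + 1/2788 = 3724769/2788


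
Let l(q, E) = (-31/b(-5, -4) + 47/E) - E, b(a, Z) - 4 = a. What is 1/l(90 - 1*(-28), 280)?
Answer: -280/69673 ≈ -0.0040188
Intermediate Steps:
b(a, Z) = 4 + a
l(q, E) = 31 - E + 47/E (l(q, E) = (-31/(4 - 5) + 47/E) - E = (-31/(-1) + 47/E) - E = (-31*(-1) + 47/E) - E = (31 + 47/E) - E = 31 - E + 47/E)
1/l(90 - 1*(-28), 280) = 1/(31 - 1*280 + 47/280) = 1/(31 - 280 + 47*(1/280)) = 1/(31 - 280 + 47/280) = 1/(-69673/280) = -280/69673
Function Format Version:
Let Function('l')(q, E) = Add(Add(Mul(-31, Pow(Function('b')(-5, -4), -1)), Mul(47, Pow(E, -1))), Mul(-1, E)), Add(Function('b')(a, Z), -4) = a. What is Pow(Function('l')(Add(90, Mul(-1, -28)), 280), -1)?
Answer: Rational(-280, 69673) ≈ -0.0040188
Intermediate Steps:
Function('b')(a, Z) = Add(4, a)
Function('l')(q, E) = Add(31, Mul(-1, E), Mul(47, Pow(E, -1))) (Function('l')(q, E) = Add(Add(Mul(-31, Pow(Add(4, -5), -1)), Mul(47, Pow(E, -1))), Mul(-1, E)) = Add(Add(Mul(-31, Pow(-1, -1)), Mul(47, Pow(E, -1))), Mul(-1, E)) = Add(Add(Mul(-31, -1), Mul(47, Pow(E, -1))), Mul(-1, E)) = Add(Add(31, Mul(47, Pow(E, -1))), Mul(-1, E)) = Add(31, Mul(-1, E), Mul(47, Pow(E, -1))))
Pow(Function('l')(Add(90, Mul(-1, -28)), 280), -1) = Pow(Add(31, Mul(-1, 280), Mul(47, Pow(280, -1))), -1) = Pow(Add(31, -280, Mul(47, Rational(1, 280))), -1) = Pow(Add(31, -280, Rational(47, 280)), -1) = Pow(Rational(-69673, 280), -1) = Rational(-280, 69673)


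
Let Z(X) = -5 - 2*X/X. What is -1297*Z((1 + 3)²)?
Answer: 9079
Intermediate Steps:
Z(X) = -7 (Z(X) = -5 - 2*1 = -5 - 2 = -7)
-1297*Z((1 + 3)²) = -1297*(-7) = 9079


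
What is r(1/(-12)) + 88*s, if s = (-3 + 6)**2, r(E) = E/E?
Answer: 793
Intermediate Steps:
r(E) = 1
s = 9 (s = 3**2 = 9)
r(1/(-12)) + 88*s = 1 + 88*9 = 1 + 792 = 793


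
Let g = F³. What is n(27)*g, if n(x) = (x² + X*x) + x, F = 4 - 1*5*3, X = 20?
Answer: -1724976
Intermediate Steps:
F = -11 (F = 4 - 5*3 = 4 - 15 = -11)
n(x) = x² + 21*x (n(x) = (x² + 20*x) + x = x² + 21*x)
g = -1331 (g = (-11)³ = -1331)
n(27)*g = (27*(21 + 27))*(-1331) = (27*48)*(-1331) = 1296*(-1331) = -1724976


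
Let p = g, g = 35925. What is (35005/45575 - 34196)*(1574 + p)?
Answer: -11688046022961/9115 ≈ -1.2823e+9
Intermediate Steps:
p = 35925
(35005/45575 - 34196)*(1574 + p) = (35005/45575 - 34196)*(1574 + 35925) = (35005*(1/45575) - 34196)*37499 = (7001/9115 - 34196)*37499 = -311689539/9115*37499 = -11688046022961/9115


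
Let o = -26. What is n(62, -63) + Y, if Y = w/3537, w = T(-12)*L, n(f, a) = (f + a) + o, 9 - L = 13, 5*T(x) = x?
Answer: -159149/5895 ≈ -26.997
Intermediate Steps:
T(x) = x/5
L = -4 (L = 9 - 1*13 = 9 - 13 = -4)
n(f, a) = -26 + a + f (n(f, a) = (f + a) - 26 = (a + f) - 26 = -26 + a + f)
w = 48/5 (w = ((1/5)*(-12))*(-4) = -12/5*(-4) = 48/5 ≈ 9.6000)
Y = 16/5895 (Y = (48/5)/3537 = (48/5)*(1/3537) = 16/5895 ≈ 0.0027142)
n(62, -63) + Y = (-26 - 63 + 62) + 16/5895 = -27 + 16/5895 = -159149/5895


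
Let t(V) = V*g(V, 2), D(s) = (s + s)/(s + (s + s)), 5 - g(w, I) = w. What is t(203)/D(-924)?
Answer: -60291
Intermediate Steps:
g(w, I) = 5 - w
D(s) = 2/3 (D(s) = (2*s)/(s + 2*s) = (2*s)/((3*s)) = (2*s)*(1/(3*s)) = 2/3)
t(V) = V*(5 - V)
t(203)/D(-924) = (203*(5 - 1*203))/(2/3) = (203*(5 - 203))*(3/2) = (203*(-198))*(3/2) = -40194*3/2 = -60291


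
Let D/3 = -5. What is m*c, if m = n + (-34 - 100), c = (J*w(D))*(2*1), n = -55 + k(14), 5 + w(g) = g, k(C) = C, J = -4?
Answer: -28000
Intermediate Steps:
D = -15 (D = 3*(-5) = -15)
w(g) = -5 + g
n = -41 (n = -55 + 14 = -41)
c = 160 (c = (-4*(-5 - 15))*(2*1) = -4*(-20)*2 = 80*2 = 160)
m = -175 (m = -41 + (-34 - 100) = -41 - 134 = -175)
m*c = -175*160 = -28000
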